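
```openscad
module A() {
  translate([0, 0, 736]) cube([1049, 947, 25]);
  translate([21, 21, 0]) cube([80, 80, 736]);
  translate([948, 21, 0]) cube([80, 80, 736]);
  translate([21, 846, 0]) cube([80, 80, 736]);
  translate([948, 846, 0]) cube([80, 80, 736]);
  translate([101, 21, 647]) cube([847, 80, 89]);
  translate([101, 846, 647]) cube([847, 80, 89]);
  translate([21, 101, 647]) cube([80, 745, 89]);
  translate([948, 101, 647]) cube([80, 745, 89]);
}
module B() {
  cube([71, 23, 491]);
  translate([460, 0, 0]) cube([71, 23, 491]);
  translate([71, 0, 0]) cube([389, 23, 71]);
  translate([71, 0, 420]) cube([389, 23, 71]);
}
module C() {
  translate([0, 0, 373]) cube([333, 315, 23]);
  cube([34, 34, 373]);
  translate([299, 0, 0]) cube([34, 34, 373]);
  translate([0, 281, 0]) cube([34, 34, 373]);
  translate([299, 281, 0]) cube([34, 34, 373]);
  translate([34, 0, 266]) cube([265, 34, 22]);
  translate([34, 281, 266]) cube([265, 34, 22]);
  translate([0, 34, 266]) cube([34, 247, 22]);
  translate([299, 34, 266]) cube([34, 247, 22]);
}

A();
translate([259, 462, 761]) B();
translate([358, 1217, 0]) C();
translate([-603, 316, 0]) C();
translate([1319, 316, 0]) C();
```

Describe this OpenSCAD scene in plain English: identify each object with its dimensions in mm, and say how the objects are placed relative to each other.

A is a table: top 1049 mm (x) × 947 mm (y), 25 mm thick, upper face at z = 761 mm, on four 80×80 mm square legs, each inset 21 mm from the nearest pair of top edges, running from z = 0 to the bottom of the top. Four apron rails, 80 mm thick and 89 mm tall, run between adjacent legs with their top edges flush with the underside of the top and their outer faces flush with the legs' outer faces.

B is a picture frame with a 389×349 mm rectangular opening (x by z) and a uniform 71 mm border on every side. Frame depth is 23 mm along y. It is built from two vertical stiles running the full outside height and two horizontal rails spanning the gap between the stiles.

C is a four-legged stool. The seat is 333×315 mm, 23 mm thick, top at z = 396 mm. It stands on four square legs, each 34×34 mm in cross-section, from z = 0 to the seat underside, each flush with a corner of the seat. Four stretchers, 34 mm wide and 22 mm tall, connect adjacent legs with their undersides at z = 266 mm, each running between the inner faces of the legs it joins and aligned with the legs' outer faces on the other axis.

The picture frame is on top of the table, centred. Three stools sit around the table at the +y, −x, +x sides.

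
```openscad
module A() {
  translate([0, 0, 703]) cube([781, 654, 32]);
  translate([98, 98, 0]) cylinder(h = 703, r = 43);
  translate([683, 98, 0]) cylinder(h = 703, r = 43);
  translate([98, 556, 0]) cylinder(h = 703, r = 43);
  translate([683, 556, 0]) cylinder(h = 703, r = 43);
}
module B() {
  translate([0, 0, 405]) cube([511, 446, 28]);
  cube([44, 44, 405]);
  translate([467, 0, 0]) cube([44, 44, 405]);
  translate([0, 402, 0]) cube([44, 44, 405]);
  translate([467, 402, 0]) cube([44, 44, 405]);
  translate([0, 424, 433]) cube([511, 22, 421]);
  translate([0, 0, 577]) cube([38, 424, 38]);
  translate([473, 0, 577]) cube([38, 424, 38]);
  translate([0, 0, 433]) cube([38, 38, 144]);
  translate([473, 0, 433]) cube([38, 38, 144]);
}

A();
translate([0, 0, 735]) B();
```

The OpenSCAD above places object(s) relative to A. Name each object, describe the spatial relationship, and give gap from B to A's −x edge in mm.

A is a table. B is a chair. The chair is on top of the table. The gap from the chair to the table's −x edge is 0 mm.

The chair's min-x is at 0; the table's min-x is 0; gap = 0 mm.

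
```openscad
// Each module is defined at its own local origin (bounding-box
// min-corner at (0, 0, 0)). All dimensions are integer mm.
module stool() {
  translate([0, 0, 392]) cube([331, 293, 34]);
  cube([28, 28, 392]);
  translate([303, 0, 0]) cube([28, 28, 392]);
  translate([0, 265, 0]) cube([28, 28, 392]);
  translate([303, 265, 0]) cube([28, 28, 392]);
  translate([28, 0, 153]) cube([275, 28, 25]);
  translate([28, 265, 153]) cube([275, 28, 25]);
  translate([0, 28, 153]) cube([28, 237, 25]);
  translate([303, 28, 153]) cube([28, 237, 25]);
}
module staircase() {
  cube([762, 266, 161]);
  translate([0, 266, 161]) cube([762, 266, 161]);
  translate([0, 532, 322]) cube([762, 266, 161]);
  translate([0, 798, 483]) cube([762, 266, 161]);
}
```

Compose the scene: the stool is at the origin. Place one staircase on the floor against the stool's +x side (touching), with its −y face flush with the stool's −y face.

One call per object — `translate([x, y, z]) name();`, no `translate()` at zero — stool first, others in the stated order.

stool();
translate([331, 0, 0]) staircase();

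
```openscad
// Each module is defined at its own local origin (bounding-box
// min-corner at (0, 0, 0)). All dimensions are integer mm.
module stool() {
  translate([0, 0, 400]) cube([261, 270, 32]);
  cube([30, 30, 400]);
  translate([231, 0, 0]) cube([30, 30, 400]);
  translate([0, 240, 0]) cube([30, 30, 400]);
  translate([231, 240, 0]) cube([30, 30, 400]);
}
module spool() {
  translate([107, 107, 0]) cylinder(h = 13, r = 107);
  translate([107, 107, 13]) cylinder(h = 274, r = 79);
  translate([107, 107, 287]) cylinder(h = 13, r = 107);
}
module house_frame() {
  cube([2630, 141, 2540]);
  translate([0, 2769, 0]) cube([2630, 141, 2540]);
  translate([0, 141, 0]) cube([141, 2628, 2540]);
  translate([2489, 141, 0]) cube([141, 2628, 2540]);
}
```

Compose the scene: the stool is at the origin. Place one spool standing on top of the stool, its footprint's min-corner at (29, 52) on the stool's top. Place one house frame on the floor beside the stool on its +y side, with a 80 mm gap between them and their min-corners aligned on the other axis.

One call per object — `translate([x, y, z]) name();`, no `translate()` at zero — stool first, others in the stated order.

stool();
translate([29, 52, 432]) spool();
translate([0, 350, 0]) house_frame();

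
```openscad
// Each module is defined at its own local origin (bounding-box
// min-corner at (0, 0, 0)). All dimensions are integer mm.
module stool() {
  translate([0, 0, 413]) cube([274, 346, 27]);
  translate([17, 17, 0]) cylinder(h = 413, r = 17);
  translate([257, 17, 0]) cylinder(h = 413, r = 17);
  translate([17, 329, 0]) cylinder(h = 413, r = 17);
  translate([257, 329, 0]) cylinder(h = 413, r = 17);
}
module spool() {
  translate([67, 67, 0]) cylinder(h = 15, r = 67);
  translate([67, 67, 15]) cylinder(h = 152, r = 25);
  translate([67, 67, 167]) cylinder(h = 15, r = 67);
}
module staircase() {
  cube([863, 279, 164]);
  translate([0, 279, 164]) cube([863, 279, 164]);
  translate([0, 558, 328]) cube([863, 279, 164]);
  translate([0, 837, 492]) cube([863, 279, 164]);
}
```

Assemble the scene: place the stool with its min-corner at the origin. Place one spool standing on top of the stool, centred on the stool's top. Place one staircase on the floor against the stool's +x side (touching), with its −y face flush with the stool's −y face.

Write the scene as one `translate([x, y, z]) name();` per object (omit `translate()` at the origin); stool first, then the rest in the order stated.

stool();
translate([70, 106, 440]) spool();
translate([274, 0, 0]) staircase();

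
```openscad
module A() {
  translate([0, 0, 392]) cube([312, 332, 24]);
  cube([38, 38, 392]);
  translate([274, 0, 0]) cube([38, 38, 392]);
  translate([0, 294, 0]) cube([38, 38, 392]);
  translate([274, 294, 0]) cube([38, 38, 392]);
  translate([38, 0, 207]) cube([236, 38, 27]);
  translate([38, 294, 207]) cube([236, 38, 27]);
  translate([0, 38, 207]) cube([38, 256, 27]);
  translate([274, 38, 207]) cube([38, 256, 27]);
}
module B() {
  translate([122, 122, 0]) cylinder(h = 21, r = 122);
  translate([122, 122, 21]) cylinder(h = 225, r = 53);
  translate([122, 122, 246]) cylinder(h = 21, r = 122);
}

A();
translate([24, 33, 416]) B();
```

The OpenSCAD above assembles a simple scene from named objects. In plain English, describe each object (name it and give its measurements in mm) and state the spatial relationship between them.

A is a four-legged stool. The seat is a 312×332×24 mm slab whose top surface is at z = 416 mm; four square legs, each 38×38 mm in cross-section, run from the floor (z = 0) to the underside of the seat, each flush with a corner of the seat. Four stretchers, 38 mm wide and 27 mm tall, connect adjacent legs with their undersides at z = 207 mm, each running between the inner faces of the legs it joins and aligned with the legs' outer faces on the other axis.

B is a spool: two coaxial disc flanges of radius 122 mm and thickness 21 mm, joined by a core cylinder of radius 53 mm and height 225 mm. The lower flange rests on z = 0 and the three cylinders share a vertical axis.

The spool is on top of the stool.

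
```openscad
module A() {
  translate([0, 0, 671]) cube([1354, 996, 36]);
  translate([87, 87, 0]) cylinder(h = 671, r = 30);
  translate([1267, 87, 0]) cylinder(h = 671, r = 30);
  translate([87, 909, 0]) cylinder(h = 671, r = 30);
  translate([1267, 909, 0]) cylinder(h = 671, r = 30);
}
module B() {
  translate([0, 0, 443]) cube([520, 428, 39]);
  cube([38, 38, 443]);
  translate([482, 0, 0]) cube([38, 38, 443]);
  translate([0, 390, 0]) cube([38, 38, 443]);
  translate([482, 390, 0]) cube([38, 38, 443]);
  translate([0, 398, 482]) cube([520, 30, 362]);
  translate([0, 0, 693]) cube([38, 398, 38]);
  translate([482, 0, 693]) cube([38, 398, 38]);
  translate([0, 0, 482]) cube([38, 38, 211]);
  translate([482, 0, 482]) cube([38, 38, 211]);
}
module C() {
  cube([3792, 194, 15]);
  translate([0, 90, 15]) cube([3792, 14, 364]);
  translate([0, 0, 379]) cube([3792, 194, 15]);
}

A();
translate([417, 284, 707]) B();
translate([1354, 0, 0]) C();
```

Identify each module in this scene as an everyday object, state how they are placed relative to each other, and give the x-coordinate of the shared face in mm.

A is a table. B is a chair. C is an I-beam. The chair is on top of the table, centred. The I-beam is against the table's +x side, with their −y faces flush. The x-coordinate of the shared face is 1354 mm.

The table's +x face and the I-beam's −x face are both at x = 1354 mm.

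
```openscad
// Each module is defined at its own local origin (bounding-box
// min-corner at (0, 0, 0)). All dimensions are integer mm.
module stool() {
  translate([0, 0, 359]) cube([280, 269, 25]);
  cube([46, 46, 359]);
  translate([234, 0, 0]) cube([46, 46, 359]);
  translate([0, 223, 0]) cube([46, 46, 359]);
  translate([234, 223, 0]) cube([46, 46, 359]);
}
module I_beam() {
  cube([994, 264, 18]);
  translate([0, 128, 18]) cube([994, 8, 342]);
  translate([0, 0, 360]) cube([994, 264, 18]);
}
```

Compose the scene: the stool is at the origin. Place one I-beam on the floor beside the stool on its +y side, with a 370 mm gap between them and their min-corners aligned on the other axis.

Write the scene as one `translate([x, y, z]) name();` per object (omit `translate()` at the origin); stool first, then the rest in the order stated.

stool();
translate([0, 639, 0]) I_beam();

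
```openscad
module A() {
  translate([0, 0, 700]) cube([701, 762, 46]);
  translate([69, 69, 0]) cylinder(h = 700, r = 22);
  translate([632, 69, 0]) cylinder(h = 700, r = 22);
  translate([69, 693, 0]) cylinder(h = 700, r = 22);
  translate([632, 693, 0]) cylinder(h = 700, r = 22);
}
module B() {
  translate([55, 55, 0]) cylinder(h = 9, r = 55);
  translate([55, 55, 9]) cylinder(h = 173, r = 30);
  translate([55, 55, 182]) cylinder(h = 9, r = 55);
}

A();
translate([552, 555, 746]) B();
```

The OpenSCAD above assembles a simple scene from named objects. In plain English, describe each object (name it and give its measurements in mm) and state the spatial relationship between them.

A is a table with a 701×762 mm rectangular top, 46 mm thick, top surface at z = 746 mm, supported by four round legs of 44 mm diameter, each leg's bounding box inset 47 mm from the nearest pair of top edges, running from the floor.

B is a spool: two coaxial disc flanges of radius 55 mm and thickness 9 mm, joined by a core cylinder of radius 30 mm and height 173 mm. The lower flange rests on z = 0 and the three cylinders share a vertical axis.

The spool is on top of the table.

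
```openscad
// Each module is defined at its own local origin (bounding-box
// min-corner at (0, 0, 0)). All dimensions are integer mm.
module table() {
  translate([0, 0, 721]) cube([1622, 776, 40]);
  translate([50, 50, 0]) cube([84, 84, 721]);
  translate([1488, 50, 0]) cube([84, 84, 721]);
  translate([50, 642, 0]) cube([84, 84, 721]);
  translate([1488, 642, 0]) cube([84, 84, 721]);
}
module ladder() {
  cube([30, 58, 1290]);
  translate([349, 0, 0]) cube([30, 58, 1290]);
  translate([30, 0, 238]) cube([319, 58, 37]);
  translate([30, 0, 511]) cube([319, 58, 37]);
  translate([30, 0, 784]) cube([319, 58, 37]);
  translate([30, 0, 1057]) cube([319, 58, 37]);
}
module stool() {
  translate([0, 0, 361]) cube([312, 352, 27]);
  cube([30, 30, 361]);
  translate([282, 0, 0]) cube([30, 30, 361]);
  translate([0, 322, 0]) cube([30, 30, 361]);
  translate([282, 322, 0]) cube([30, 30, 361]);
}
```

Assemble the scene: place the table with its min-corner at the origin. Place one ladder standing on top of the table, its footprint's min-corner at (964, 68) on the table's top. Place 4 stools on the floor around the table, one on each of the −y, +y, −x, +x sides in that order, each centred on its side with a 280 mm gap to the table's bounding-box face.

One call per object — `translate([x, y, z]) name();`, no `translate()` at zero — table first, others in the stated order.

table();
translate([964, 68, 761]) ladder();
translate([655, -632, 0]) stool();
translate([655, 1056, 0]) stool();
translate([-592, 212, 0]) stool();
translate([1902, 212, 0]) stool();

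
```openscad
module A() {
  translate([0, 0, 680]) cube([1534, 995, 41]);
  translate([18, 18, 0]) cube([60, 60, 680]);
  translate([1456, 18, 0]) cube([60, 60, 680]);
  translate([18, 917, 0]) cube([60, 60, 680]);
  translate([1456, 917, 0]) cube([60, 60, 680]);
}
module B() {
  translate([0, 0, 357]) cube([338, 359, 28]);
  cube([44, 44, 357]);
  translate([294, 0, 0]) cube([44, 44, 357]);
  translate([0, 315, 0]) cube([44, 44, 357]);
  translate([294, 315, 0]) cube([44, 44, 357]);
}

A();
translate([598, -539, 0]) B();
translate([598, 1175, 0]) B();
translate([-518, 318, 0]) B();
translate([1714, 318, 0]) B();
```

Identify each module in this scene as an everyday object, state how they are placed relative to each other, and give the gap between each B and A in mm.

Each stool's nearest face is 180 mm from the table's bounding box.

A is a table. B is a stool. Four stools sit around the table at the −y, +y, −x, +x sides. The gap between each stool and the table is 180 mm.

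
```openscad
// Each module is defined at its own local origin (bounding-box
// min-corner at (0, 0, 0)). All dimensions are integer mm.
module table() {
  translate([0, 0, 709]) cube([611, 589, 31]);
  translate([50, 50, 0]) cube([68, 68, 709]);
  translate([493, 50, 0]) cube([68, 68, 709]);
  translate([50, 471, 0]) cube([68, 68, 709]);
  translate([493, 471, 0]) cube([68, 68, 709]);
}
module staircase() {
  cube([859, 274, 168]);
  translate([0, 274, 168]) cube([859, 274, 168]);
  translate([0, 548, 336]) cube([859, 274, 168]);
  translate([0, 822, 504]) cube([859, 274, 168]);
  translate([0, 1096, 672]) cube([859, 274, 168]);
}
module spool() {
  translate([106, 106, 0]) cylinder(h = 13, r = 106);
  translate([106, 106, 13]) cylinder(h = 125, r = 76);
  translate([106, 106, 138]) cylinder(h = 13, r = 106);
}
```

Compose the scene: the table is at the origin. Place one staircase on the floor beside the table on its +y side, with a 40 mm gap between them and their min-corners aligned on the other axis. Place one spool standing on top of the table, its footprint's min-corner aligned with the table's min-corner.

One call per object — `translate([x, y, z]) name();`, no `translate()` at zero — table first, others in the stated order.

table();
translate([0, 629, 0]) staircase();
translate([0, 0, 740]) spool();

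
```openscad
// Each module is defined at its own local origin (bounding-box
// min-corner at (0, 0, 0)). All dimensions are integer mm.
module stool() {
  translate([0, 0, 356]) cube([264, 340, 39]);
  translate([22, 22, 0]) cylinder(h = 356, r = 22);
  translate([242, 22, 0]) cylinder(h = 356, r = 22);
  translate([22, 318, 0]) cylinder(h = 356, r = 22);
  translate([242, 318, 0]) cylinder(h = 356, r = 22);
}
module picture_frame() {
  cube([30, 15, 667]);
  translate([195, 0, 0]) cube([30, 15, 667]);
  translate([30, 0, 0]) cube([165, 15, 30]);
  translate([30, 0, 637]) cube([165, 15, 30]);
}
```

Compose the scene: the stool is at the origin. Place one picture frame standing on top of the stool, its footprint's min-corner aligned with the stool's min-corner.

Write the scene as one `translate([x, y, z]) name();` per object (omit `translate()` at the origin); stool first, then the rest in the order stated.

stool();
translate([0, 0, 395]) picture_frame();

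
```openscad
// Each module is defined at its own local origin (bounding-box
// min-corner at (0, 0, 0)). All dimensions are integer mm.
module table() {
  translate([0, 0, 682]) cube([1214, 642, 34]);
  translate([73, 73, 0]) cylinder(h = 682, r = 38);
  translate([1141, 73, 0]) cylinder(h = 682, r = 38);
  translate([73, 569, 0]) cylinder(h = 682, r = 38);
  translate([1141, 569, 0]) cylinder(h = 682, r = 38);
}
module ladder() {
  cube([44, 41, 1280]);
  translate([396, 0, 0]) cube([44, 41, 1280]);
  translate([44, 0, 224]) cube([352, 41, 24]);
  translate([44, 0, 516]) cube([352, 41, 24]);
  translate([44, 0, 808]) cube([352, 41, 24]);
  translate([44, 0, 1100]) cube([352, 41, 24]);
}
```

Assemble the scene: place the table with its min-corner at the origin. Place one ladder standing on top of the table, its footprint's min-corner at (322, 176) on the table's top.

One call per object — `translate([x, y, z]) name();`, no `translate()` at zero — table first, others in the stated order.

table();
translate([322, 176, 716]) ladder();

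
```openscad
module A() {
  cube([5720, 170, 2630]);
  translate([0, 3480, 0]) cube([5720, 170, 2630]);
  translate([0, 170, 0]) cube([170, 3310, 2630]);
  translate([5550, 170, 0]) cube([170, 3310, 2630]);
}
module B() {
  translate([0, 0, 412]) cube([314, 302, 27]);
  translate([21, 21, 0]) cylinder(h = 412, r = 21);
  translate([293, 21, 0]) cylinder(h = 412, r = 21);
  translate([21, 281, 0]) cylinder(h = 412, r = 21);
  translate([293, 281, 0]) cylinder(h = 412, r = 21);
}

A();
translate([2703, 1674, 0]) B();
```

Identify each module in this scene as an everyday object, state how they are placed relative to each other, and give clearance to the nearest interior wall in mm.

Clearances: x = 2533, y = 1504; minimum 1504 mm.

A is a house frame. B is a stool. The stool sits inside the house frame, centred. The clearance to the nearest interior wall is 1504 mm.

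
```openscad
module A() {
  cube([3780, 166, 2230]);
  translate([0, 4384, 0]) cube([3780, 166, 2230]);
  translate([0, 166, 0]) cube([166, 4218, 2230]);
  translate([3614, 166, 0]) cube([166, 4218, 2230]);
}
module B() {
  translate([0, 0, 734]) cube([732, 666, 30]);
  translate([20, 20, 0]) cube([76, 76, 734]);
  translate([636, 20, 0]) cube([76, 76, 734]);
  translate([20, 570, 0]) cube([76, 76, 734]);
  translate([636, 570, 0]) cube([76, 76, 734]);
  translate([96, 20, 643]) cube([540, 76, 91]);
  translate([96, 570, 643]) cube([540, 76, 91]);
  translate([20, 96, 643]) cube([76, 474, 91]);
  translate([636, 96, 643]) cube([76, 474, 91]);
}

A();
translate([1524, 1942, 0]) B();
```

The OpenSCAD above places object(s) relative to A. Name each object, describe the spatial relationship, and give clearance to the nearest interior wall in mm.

A is a house frame. B is a table. The table sits inside the house frame, centred. The clearance to the nearest interior wall is 1358 mm.

Clearances: x = 1358, y = 1776; minimum 1358 mm.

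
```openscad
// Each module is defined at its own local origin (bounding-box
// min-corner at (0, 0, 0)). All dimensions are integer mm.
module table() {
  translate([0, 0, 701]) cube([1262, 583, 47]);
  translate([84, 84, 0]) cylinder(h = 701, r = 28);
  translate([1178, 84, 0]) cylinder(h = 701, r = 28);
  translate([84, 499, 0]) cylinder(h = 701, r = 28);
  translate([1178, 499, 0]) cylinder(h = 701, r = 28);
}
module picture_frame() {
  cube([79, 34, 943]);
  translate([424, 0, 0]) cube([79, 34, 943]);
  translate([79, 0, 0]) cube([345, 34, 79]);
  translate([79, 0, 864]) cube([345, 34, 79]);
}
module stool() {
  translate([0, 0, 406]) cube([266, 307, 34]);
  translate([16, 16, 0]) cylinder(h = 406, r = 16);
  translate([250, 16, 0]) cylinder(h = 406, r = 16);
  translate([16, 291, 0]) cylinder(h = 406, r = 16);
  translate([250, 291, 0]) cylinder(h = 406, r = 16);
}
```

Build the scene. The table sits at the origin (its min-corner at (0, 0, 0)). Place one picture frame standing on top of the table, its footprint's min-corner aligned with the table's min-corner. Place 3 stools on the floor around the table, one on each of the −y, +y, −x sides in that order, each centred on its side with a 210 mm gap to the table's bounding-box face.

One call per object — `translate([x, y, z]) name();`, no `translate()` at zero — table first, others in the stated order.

table();
translate([0, 0, 748]) picture_frame();
translate([498, -517, 0]) stool();
translate([498, 793, 0]) stool();
translate([-476, 138, 0]) stool();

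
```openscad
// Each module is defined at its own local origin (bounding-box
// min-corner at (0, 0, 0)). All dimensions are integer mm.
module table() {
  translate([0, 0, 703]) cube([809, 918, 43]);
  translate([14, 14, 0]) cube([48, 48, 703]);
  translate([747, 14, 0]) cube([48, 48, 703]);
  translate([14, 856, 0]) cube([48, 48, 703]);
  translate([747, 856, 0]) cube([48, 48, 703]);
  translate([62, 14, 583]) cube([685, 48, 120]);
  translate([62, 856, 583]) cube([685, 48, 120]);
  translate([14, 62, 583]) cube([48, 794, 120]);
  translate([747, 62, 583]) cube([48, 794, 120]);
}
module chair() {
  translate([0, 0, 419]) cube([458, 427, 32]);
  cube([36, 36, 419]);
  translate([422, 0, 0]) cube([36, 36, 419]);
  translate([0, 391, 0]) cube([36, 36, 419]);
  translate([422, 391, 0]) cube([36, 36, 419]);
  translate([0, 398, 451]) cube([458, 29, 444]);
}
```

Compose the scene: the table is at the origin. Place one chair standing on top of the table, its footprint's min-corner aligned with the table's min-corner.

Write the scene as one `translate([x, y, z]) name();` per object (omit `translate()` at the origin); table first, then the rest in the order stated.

table();
translate([0, 0, 746]) chair();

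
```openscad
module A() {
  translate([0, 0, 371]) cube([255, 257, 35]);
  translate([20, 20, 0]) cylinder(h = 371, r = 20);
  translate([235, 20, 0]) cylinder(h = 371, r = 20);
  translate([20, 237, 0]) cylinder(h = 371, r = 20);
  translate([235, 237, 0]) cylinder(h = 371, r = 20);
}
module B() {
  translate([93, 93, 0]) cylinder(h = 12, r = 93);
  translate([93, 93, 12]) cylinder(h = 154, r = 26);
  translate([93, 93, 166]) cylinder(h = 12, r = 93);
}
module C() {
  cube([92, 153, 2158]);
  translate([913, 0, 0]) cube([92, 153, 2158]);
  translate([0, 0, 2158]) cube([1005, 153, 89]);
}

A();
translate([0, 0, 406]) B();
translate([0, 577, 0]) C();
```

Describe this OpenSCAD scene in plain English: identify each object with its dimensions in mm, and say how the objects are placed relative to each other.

A is a four-legged stool. The seat is 255×257 mm, 35 mm thick, top at z = 406 mm. It stands on four round legs, each 40 mm in diameter, from z = 0 to the seat underside, each leg's axis is inset half a diameter from the nearest pair of seat edges (so the leg's bounding box is flush with the corner).

B is a spool: two coaxial disc flanges of radius 93 mm and thickness 12 mm, joined by a core cylinder of radius 26 mm and height 154 mm. The lower flange rests on z = 0 and the three cylinders share a vertical axis.

C is a rectangular door frame: two vertical jambs of 92×153 mm section, 2158 mm tall, with a clear opening 821 mm wide between their inner faces. A header 89 mm tall and 153 mm deep lies on top of the jambs and spans the full outside width.

The spool is on top of the stool. The door frame is on the floor beside the stool on its +y side.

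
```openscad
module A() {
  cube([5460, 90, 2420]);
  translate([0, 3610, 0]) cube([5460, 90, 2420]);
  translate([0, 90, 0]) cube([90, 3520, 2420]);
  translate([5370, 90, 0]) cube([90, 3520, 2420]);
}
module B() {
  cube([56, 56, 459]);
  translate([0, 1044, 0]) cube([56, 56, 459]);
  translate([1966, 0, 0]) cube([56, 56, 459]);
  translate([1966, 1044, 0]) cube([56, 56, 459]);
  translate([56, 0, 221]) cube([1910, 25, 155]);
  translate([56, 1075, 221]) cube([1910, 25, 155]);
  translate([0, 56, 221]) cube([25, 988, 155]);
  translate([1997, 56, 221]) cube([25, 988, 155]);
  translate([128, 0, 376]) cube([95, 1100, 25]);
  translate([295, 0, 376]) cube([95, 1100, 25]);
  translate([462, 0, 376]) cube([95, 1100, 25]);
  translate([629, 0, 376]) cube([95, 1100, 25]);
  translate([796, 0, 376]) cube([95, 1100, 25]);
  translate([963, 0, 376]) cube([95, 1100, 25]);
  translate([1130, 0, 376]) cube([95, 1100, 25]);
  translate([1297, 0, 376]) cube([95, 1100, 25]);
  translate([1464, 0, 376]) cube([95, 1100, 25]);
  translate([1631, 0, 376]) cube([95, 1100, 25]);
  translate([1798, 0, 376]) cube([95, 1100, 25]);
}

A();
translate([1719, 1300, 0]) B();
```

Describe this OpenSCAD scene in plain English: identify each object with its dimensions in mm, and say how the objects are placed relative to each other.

A is the wall frame of a small rectangular building: four walls, each 2420 mm tall and 90 mm thick, enclosing a footprint 5460 mm (x) by 3700 mm (y) outside-to-outside, with no floor or roof. The front and back walls (the −y and +y sides) span the full width; the two side walls fit between them.

B is a bed frame 2022 mm long (x) by 1100 mm wide (y). Four 56×56 mm corner posts, 459 mm tall, at the corners of the footprint. Four rails of 25 mm thickness and 155 mm height run between adjacent posts with their undersides at z = 221 mm, their outer faces flush with the outside of the frame (the two x-running rails run between the posts' inner faces; the two y-running rails run between the posts' inner faces). 11 slats, each 95 mm wide (x) and 25 mm thick, lie across the top of the two x-running rails, running the full 1100 mm width of the frame in y; the slats are evenly spaced along x between the inner faces of the end posts with equal gaps (rounded down to the nearest mm) at the −x end and between each pair — any rounding remainder accumulates at the +x end.

The bed frame sits inside the house frame, centred.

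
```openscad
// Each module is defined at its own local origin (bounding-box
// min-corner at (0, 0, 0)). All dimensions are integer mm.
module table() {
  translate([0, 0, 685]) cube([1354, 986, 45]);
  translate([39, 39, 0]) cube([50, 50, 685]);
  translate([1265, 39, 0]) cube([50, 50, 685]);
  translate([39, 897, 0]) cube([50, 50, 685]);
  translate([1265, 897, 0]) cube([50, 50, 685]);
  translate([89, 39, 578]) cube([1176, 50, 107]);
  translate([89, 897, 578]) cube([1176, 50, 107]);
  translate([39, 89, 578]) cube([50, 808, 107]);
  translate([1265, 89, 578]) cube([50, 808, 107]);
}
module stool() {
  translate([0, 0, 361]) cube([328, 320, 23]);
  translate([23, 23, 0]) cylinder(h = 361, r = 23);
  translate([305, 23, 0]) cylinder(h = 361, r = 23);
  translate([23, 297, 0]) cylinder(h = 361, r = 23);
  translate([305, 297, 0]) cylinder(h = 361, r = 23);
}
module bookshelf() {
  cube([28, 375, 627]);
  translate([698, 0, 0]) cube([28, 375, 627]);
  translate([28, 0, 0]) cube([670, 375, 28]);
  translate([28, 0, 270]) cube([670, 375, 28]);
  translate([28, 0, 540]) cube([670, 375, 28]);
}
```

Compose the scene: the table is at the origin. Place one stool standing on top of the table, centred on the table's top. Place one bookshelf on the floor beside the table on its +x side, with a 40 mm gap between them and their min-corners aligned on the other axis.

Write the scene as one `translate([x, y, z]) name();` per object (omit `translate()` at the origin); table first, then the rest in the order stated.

table();
translate([513, 333, 730]) stool();
translate([1394, 0, 0]) bookshelf();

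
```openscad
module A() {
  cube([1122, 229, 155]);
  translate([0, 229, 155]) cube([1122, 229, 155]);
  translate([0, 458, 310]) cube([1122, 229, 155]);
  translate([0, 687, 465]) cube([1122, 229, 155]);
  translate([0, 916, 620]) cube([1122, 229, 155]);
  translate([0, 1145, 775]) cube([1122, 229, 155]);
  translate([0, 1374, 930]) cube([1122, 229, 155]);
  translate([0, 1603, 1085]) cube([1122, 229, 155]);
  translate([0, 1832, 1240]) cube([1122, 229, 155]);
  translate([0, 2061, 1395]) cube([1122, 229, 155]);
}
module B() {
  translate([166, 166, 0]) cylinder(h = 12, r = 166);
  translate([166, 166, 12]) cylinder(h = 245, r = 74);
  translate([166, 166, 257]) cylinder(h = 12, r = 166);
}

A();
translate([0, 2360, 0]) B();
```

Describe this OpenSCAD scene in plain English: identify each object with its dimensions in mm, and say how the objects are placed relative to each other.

A is a straight staircase of 10 solid steps. Each step is 1122 mm wide (x), 229 mm deep (y, the going) and 155 mm tall (the rise). The first step rests on the floor; each subsequent step sits one going further in +y and one rise higher in +z, directly behind and above the previous step with no overlap.

B is a spool: two coaxial disc flanges of radius 166 mm and thickness 12 mm, joined by a core cylinder of radius 74 mm and height 245 mm. The lower flange rests on z = 0 and the three cylinders share a vertical axis.

The spool is on the floor beside the staircase on its +y side.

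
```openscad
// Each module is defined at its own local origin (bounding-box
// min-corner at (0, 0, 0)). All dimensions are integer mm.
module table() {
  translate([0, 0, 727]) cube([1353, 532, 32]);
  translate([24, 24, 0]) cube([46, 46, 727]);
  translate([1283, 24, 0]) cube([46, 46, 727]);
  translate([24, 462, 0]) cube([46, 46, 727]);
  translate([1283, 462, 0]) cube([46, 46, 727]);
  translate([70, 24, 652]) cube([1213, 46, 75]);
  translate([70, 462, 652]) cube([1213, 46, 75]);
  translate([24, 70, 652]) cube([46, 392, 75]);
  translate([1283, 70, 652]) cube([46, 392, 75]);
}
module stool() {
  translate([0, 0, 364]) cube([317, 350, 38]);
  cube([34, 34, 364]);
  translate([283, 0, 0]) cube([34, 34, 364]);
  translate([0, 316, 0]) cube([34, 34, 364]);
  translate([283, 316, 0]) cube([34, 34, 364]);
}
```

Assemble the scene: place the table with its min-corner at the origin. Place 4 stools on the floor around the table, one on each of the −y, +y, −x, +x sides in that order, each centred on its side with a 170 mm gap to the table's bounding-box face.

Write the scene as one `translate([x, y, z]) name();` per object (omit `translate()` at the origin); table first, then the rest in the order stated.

table();
translate([518, -520, 0]) stool();
translate([518, 702, 0]) stool();
translate([-487, 91, 0]) stool();
translate([1523, 91, 0]) stool();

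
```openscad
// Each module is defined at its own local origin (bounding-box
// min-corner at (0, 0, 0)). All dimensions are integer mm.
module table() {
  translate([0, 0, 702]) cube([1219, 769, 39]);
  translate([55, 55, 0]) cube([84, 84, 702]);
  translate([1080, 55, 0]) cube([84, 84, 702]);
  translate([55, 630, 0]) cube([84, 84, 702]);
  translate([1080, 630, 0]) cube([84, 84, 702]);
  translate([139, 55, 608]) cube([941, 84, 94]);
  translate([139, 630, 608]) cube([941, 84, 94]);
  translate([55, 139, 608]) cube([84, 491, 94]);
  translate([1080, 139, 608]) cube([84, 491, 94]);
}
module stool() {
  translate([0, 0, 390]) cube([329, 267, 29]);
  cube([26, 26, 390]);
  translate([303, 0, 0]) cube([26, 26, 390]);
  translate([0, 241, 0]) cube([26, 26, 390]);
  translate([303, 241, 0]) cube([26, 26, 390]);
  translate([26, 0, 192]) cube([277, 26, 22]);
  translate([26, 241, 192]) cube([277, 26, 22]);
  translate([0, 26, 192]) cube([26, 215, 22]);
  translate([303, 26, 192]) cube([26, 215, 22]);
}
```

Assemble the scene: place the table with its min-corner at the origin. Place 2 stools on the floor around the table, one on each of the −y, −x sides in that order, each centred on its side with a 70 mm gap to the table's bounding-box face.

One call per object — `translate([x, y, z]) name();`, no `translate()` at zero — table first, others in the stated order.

table();
translate([445, -337, 0]) stool();
translate([-399, 251, 0]) stool();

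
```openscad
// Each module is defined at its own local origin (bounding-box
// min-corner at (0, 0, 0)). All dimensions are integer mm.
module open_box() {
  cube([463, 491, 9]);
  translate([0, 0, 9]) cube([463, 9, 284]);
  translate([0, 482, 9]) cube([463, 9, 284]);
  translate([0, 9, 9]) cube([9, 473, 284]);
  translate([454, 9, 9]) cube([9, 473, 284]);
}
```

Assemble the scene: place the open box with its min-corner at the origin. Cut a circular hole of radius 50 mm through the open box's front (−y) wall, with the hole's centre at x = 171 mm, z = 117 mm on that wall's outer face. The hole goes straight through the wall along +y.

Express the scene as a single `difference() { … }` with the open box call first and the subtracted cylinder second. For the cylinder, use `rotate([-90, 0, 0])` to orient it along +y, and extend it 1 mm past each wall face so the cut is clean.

difference() {
  open_box();
  translate([171, -1, 117]) rotate([-90, 0, 0]) cylinder(h = 11, r = 50);
}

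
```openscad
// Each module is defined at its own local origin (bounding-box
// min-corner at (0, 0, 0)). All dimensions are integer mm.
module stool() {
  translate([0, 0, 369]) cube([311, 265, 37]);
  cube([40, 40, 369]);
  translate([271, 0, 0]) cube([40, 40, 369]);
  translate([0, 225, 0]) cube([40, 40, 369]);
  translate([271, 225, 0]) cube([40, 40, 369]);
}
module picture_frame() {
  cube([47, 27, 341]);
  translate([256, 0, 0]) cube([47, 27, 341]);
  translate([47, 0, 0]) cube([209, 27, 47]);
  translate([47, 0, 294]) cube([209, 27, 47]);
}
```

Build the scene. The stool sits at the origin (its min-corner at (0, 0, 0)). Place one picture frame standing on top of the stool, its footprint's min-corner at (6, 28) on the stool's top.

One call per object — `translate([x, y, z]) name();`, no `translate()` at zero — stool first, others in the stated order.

stool();
translate([6, 28, 406]) picture_frame();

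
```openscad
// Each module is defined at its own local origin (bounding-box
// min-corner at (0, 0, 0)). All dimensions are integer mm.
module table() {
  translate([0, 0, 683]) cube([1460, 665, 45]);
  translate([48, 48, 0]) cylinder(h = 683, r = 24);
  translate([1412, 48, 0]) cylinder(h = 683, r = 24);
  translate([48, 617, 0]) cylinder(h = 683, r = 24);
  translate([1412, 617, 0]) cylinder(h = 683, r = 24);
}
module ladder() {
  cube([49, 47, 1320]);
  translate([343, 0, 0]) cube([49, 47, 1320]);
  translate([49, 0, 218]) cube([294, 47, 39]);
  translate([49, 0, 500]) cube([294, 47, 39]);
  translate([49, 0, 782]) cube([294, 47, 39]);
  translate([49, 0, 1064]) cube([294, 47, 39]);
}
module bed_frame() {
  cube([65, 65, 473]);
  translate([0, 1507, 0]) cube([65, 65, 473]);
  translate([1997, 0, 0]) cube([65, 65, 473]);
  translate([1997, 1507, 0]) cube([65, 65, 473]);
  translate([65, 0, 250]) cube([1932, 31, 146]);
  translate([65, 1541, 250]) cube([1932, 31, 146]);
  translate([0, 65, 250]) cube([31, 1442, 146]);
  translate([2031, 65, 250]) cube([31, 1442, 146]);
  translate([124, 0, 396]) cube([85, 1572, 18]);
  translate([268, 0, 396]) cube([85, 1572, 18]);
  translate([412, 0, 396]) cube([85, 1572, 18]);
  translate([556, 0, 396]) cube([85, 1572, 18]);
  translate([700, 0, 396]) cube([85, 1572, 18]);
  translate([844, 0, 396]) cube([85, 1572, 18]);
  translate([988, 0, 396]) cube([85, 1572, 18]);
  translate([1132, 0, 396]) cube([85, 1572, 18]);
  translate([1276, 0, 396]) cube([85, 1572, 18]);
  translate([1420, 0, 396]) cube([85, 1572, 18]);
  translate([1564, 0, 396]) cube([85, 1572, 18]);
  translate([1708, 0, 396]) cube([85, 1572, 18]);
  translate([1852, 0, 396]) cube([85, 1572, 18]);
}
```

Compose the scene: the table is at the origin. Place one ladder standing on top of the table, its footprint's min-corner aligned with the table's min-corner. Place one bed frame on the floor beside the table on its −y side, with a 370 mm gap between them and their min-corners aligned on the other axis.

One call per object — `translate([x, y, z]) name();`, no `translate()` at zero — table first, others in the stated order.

table();
translate([0, 0, 728]) ladder();
translate([0, -1942, 0]) bed_frame();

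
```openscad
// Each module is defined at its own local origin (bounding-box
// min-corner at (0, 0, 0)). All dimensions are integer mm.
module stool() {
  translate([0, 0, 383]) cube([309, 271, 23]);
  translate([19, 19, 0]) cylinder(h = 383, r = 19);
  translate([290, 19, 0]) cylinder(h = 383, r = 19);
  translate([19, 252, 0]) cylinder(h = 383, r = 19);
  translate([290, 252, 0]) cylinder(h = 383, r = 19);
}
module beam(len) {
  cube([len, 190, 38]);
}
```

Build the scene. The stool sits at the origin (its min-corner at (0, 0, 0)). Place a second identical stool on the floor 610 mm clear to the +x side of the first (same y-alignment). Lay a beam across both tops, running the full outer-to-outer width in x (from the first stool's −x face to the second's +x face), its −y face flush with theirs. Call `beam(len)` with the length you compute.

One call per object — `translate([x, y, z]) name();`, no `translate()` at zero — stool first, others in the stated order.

stool();
translate([919, 0, 0]) stool();
translate([0, 0, 406]) beam(1228);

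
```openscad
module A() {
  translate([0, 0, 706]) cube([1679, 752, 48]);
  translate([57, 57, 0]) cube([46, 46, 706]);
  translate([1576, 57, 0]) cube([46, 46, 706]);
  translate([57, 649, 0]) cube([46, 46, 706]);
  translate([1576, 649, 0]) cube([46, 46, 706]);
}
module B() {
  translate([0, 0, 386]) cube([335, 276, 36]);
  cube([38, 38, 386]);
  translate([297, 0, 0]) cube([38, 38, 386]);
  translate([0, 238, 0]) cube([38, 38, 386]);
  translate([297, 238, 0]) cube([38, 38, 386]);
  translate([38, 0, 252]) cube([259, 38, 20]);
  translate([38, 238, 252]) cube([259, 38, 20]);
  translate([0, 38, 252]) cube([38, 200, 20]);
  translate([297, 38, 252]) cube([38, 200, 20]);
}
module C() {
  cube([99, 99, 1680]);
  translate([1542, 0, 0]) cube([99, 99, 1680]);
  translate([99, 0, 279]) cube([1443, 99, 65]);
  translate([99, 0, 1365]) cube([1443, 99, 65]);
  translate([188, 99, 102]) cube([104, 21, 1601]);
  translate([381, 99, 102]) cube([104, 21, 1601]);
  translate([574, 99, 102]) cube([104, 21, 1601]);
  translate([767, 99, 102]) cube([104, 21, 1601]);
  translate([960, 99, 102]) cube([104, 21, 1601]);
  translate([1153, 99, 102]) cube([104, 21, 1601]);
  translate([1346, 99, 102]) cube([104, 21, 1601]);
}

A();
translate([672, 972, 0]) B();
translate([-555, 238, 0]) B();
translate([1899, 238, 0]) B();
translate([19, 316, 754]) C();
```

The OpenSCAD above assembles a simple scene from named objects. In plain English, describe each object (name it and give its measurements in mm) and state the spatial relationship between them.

A is a rectangular dining table. The top is 1679×752×48 mm with its upper surface at z = 754 mm. It stands on four 46×46 mm square legs, each inset 57 mm from the nearest pair of top edges, running from the floor to the underside of the top.

B is a four-legged stool. The seat is 335×276 mm, 36 mm thick, top at z = 422 mm. It stands on four square legs, each 38×38 mm in cross-section, from z = 0 to the seat underside, each flush with a corner of the seat. Four stretchers, 38 mm wide and 20 mm tall, connect adjacent legs with their undersides at z = 252 mm, each running between the inner faces of the legs it joins and aligned with the legs' outer faces on the other axis.

C is a fence section. Two 99×99 mm posts, 1680 mm tall, stand on the floor with a clear span of 1443 mm between their inner faces. Two horizontal rails of 99×65 mm section span the gap between the posts with their undersides at z = 279 mm and z = 1365 mm, flush with the posts' −y face. 7 pickets, each 104 mm wide, 21 mm thick and 1601 mm tall, are fixed to the +y face of the rails with their bottoms at z = 102 mm, evenly spaced across the span with equal gaps (rounded down to the nearest mm) at the −x end and between each pair — any rounding remainder accumulates at the +x end.

Three stools sit around the table at the +y, −x, +x sides. The fence section is on top of the table, centred.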